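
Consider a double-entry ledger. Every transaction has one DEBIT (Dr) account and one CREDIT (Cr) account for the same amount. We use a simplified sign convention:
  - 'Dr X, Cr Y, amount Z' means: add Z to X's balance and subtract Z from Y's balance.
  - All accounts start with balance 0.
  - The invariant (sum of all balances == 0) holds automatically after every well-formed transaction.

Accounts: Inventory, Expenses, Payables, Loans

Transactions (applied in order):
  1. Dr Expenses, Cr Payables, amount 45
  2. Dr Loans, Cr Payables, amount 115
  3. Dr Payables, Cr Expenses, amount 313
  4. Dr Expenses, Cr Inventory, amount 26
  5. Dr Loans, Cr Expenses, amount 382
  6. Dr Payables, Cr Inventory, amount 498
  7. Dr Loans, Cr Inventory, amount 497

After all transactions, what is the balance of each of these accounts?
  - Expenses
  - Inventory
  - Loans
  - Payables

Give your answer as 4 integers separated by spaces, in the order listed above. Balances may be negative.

After txn 1 (Dr Expenses, Cr Payables, amount 45): Expenses=45 Payables=-45
After txn 2 (Dr Loans, Cr Payables, amount 115): Expenses=45 Loans=115 Payables=-160
After txn 3 (Dr Payables, Cr Expenses, amount 313): Expenses=-268 Loans=115 Payables=153
After txn 4 (Dr Expenses, Cr Inventory, amount 26): Expenses=-242 Inventory=-26 Loans=115 Payables=153
After txn 5 (Dr Loans, Cr Expenses, amount 382): Expenses=-624 Inventory=-26 Loans=497 Payables=153
After txn 6 (Dr Payables, Cr Inventory, amount 498): Expenses=-624 Inventory=-524 Loans=497 Payables=651
After txn 7 (Dr Loans, Cr Inventory, amount 497): Expenses=-624 Inventory=-1021 Loans=994 Payables=651

Answer: -624 -1021 994 651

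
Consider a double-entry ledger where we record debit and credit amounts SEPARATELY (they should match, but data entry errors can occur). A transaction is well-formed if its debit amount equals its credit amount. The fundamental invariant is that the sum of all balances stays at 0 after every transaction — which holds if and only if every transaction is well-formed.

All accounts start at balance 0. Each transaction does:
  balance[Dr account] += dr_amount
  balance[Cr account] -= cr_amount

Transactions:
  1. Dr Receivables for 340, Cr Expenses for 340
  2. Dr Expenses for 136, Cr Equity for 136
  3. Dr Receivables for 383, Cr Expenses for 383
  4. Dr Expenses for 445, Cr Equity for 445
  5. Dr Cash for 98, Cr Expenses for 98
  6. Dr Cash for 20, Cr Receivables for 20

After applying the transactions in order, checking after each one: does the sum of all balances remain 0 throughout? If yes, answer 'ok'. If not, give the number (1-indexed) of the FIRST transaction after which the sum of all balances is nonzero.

Answer: ok

Derivation:
After txn 1: dr=340 cr=340 sum_balances=0
After txn 2: dr=136 cr=136 sum_balances=0
After txn 3: dr=383 cr=383 sum_balances=0
After txn 4: dr=445 cr=445 sum_balances=0
After txn 5: dr=98 cr=98 sum_balances=0
After txn 6: dr=20 cr=20 sum_balances=0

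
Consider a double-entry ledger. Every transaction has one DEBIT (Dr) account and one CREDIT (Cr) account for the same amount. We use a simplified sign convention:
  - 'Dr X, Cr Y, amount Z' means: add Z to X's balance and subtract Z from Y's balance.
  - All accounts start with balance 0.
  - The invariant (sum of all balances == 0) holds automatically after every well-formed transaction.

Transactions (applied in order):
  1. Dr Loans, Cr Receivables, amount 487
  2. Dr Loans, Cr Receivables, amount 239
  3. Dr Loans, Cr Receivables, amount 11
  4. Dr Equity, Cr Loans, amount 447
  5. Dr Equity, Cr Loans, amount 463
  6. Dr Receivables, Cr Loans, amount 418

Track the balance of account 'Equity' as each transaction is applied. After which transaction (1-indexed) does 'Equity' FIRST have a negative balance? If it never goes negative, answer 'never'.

Answer: never

Derivation:
After txn 1: Equity=0
After txn 2: Equity=0
After txn 3: Equity=0
After txn 4: Equity=447
After txn 5: Equity=910
After txn 6: Equity=910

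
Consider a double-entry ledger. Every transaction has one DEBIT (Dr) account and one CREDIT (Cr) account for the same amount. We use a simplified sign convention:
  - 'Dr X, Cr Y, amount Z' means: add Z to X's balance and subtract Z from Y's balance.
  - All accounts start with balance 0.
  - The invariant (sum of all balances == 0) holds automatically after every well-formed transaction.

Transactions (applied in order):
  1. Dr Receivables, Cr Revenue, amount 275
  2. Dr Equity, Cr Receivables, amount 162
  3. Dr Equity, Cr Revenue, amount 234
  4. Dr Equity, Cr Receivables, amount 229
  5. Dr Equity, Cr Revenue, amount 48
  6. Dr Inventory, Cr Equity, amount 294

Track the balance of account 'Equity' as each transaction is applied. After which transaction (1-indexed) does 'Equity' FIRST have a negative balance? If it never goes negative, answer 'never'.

Answer: never

Derivation:
After txn 1: Equity=0
After txn 2: Equity=162
After txn 3: Equity=396
After txn 4: Equity=625
After txn 5: Equity=673
After txn 6: Equity=379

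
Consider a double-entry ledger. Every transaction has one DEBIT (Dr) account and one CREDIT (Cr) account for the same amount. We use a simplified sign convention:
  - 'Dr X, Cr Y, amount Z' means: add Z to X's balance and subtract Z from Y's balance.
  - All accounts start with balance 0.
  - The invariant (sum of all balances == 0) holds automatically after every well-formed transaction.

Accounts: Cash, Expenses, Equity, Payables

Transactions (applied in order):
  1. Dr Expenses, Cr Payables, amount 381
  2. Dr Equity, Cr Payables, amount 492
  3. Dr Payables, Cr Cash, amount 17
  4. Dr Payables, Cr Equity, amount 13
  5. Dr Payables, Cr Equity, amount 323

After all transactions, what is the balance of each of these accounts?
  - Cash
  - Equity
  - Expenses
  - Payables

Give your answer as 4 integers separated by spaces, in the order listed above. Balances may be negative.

After txn 1 (Dr Expenses, Cr Payables, amount 381): Expenses=381 Payables=-381
After txn 2 (Dr Equity, Cr Payables, amount 492): Equity=492 Expenses=381 Payables=-873
After txn 3 (Dr Payables, Cr Cash, amount 17): Cash=-17 Equity=492 Expenses=381 Payables=-856
After txn 4 (Dr Payables, Cr Equity, amount 13): Cash=-17 Equity=479 Expenses=381 Payables=-843
After txn 5 (Dr Payables, Cr Equity, amount 323): Cash=-17 Equity=156 Expenses=381 Payables=-520

Answer: -17 156 381 -520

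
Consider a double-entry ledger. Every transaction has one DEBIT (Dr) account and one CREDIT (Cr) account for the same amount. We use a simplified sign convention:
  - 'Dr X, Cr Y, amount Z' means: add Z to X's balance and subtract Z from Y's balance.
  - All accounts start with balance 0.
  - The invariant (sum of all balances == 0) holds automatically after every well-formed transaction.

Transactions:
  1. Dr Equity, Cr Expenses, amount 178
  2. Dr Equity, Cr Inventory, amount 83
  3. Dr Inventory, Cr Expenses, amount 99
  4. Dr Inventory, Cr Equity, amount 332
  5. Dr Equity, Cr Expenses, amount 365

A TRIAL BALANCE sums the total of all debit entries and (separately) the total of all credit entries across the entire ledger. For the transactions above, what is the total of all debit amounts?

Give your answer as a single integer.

Answer: 1057

Derivation:
Txn 1: debit+=178
Txn 2: debit+=83
Txn 3: debit+=99
Txn 4: debit+=332
Txn 5: debit+=365
Total debits = 1057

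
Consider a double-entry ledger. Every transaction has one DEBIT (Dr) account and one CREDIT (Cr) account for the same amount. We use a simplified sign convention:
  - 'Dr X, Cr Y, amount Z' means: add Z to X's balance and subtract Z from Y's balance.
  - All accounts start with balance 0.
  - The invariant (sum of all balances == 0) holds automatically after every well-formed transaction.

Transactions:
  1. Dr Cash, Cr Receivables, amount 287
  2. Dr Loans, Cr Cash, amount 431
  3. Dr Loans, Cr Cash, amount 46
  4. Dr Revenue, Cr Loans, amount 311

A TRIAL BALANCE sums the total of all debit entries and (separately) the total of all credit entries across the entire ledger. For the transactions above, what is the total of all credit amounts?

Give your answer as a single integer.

Txn 1: credit+=287
Txn 2: credit+=431
Txn 3: credit+=46
Txn 4: credit+=311
Total credits = 1075

Answer: 1075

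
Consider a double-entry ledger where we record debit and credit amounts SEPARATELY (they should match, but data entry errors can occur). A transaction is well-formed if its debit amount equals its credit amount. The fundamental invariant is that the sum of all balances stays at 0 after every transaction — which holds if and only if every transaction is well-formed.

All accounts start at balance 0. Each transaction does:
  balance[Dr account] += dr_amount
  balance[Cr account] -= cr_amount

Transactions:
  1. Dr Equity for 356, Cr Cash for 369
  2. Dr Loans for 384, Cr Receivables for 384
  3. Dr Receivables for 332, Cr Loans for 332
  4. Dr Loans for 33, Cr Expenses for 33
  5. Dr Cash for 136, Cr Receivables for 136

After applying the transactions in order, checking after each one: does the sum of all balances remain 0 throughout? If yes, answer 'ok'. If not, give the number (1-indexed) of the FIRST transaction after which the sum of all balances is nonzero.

After txn 1: dr=356 cr=369 sum_balances=-13
After txn 2: dr=384 cr=384 sum_balances=-13
After txn 3: dr=332 cr=332 sum_balances=-13
After txn 4: dr=33 cr=33 sum_balances=-13
After txn 5: dr=136 cr=136 sum_balances=-13

Answer: 1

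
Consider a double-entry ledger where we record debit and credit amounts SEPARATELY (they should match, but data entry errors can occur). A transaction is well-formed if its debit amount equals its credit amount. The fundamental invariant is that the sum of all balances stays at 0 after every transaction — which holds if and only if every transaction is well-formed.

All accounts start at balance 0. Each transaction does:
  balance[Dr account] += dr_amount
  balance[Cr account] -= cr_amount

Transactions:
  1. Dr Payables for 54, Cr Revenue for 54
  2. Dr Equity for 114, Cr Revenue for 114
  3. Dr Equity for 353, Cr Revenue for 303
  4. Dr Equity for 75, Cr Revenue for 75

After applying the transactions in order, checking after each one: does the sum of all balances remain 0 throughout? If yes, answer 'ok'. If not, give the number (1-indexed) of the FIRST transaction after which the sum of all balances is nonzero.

Answer: 3

Derivation:
After txn 1: dr=54 cr=54 sum_balances=0
After txn 2: dr=114 cr=114 sum_balances=0
After txn 3: dr=353 cr=303 sum_balances=50
After txn 4: dr=75 cr=75 sum_balances=50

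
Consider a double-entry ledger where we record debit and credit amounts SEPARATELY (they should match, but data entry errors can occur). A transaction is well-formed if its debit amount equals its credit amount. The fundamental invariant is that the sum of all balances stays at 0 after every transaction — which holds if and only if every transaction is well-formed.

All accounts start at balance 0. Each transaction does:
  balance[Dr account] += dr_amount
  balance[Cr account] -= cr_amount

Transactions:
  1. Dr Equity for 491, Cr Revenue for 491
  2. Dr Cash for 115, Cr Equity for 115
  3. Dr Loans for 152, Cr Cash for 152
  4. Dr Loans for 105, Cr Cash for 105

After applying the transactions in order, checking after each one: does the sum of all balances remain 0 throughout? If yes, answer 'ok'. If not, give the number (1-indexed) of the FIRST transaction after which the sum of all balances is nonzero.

Answer: ok

Derivation:
After txn 1: dr=491 cr=491 sum_balances=0
After txn 2: dr=115 cr=115 sum_balances=0
After txn 3: dr=152 cr=152 sum_balances=0
After txn 4: dr=105 cr=105 sum_balances=0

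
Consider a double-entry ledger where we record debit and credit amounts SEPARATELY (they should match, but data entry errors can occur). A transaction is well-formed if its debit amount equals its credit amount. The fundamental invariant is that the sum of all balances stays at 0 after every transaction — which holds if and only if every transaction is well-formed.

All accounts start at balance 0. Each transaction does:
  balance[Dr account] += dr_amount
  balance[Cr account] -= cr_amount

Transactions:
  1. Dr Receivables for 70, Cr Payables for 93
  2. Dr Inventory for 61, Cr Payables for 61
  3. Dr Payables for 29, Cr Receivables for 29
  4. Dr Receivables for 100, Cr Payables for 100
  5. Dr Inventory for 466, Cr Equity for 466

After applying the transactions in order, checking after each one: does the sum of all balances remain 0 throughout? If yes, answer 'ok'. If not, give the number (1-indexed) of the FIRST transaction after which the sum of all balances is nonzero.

After txn 1: dr=70 cr=93 sum_balances=-23
After txn 2: dr=61 cr=61 sum_balances=-23
After txn 3: dr=29 cr=29 sum_balances=-23
After txn 4: dr=100 cr=100 sum_balances=-23
After txn 5: dr=466 cr=466 sum_balances=-23

Answer: 1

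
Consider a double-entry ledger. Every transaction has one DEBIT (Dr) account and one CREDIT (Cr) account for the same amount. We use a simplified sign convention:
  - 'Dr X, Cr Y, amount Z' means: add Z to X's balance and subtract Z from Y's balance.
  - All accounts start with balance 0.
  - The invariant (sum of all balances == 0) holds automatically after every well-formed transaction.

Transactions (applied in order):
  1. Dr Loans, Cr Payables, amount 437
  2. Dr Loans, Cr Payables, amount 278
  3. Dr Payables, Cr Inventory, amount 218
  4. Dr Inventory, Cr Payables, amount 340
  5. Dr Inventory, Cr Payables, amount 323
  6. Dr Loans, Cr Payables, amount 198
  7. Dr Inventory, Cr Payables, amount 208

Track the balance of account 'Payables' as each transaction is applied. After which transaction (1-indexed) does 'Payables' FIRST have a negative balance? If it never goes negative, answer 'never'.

Answer: 1

Derivation:
After txn 1: Payables=-437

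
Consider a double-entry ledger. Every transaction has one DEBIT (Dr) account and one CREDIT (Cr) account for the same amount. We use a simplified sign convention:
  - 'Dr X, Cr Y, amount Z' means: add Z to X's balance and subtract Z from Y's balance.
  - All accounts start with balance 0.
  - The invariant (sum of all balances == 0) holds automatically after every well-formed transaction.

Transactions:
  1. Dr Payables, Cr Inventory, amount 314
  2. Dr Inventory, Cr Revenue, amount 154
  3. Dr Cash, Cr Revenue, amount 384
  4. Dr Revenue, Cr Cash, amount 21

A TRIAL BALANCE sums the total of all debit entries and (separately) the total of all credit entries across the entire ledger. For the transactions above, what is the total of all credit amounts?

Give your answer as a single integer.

Answer: 873

Derivation:
Txn 1: credit+=314
Txn 2: credit+=154
Txn 3: credit+=384
Txn 4: credit+=21
Total credits = 873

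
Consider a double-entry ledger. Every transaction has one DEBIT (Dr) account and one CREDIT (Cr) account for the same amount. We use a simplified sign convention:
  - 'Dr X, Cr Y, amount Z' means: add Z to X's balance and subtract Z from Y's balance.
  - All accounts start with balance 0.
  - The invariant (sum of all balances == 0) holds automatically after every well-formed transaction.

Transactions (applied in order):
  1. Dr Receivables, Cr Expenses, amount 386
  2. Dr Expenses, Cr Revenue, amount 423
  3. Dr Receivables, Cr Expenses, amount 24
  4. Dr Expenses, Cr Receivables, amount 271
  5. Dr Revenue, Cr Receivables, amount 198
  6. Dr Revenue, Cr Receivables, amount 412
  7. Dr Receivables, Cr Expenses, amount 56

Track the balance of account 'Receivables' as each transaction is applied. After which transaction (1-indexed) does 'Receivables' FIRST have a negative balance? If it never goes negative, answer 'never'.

Answer: 5

Derivation:
After txn 1: Receivables=386
After txn 2: Receivables=386
After txn 3: Receivables=410
After txn 4: Receivables=139
After txn 5: Receivables=-59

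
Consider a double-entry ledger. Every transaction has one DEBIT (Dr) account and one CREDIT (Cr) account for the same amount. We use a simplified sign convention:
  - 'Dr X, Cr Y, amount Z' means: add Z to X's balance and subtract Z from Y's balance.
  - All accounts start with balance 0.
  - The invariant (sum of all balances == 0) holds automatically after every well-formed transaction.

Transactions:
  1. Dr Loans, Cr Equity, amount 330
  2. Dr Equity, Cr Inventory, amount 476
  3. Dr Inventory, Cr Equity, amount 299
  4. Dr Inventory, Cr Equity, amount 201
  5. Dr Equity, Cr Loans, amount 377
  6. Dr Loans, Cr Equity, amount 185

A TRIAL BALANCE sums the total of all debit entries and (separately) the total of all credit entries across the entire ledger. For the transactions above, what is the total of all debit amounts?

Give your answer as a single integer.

Txn 1: debit+=330
Txn 2: debit+=476
Txn 3: debit+=299
Txn 4: debit+=201
Txn 5: debit+=377
Txn 6: debit+=185
Total debits = 1868

Answer: 1868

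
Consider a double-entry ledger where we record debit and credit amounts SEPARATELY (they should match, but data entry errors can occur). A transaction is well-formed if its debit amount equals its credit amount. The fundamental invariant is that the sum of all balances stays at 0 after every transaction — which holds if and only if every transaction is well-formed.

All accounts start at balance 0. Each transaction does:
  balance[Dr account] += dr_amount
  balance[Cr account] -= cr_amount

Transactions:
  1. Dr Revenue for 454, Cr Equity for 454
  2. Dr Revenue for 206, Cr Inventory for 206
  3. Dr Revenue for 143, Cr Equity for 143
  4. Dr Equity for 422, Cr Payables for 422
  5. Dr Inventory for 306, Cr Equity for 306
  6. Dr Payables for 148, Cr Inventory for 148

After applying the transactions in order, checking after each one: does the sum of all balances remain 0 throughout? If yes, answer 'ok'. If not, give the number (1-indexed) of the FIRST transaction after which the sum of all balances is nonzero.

After txn 1: dr=454 cr=454 sum_balances=0
After txn 2: dr=206 cr=206 sum_balances=0
After txn 3: dr=143 cr=143 sum_balances=0
After txn 4: dr=422 cr=422 sum_balances=0
After txn 5: dr=306 cr=306 sum_balances=0
After txn 6: dr=148 cr=148 sum_balances=0

Answer: ok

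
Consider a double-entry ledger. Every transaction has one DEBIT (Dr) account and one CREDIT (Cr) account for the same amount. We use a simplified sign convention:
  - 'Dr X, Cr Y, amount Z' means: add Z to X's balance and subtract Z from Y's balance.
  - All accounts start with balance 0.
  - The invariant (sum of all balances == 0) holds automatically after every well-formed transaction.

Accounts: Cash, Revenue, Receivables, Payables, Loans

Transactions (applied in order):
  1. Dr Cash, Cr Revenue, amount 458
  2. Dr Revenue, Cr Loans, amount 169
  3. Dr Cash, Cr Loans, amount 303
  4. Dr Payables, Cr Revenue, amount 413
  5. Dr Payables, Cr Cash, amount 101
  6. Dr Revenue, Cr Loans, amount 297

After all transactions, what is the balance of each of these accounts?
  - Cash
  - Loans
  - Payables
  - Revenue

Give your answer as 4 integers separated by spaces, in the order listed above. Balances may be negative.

After txn 1 (Dr Cash, Cr Revenue, amount 458): Cash=458 Revenue=-458
After txn 2 (Dr Revenue, Cr Loans, amount 169): Cash=458 Loans=-169 Revenue=-289
After txn 3 (Dr Cash, Cr Loans, amount 303): Cash=761 Loans=-472 Revenue=-289
After txn 4 (Dr Payables, Cr Revenue, amount 413): Cash=761 Loans=-472 Payables=413 Revenue=-702
After txn 5 (Dr Payables, Cr Cash, amount 101): Cash=660 Loans=-472 Payables=514 Revenue=-702
After txn 6 (Dr Revenue, Cr Loans, amount 297): Cash=660 Loans=-769 Payables=514 Revenue=-405

Answer: 660 -769 514 -405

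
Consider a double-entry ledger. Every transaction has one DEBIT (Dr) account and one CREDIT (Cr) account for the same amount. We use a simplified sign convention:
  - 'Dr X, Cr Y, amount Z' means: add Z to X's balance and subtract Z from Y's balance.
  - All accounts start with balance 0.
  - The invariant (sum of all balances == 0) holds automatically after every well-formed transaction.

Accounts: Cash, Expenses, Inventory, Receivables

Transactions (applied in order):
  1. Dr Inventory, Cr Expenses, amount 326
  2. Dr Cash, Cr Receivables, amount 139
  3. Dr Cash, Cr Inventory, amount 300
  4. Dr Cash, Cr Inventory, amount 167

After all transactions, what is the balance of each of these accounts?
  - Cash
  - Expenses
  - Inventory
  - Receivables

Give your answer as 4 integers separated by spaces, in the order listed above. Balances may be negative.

Answer: 606 -326 -141 -139

Derivation:
After txn 1 (Dr Inventory, Cr Expenses, amount 326): Expenses=-326 Inventory=326
After txn 2 (Dr Cash, Cr Receivables, amount 139): Cash=139 Expenses=-326 Inventory=326 Receivables=-139
After txn 3 (Dr Cash, Cr Inventory, amount 300): Cash=439 Expenses=-326 Inventory=26 Receivables=-139
After txn 4 (Dr Cash, Cr Inventory, amount 167): Cash=606 Expenses=-326 Inventory=-141 Receivables=-139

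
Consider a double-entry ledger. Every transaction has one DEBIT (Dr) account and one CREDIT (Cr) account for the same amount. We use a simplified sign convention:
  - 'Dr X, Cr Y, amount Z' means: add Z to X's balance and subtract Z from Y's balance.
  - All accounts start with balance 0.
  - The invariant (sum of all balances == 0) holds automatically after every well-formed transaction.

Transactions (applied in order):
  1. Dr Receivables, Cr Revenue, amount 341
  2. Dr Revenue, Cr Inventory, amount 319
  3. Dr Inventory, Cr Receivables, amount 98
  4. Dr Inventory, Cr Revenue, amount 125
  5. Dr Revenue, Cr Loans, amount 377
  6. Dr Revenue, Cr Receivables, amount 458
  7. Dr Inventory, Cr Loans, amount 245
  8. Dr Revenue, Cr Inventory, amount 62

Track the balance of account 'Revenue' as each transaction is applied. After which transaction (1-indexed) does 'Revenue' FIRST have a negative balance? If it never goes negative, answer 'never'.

After txn 1: Revenue=-341

Answer: 1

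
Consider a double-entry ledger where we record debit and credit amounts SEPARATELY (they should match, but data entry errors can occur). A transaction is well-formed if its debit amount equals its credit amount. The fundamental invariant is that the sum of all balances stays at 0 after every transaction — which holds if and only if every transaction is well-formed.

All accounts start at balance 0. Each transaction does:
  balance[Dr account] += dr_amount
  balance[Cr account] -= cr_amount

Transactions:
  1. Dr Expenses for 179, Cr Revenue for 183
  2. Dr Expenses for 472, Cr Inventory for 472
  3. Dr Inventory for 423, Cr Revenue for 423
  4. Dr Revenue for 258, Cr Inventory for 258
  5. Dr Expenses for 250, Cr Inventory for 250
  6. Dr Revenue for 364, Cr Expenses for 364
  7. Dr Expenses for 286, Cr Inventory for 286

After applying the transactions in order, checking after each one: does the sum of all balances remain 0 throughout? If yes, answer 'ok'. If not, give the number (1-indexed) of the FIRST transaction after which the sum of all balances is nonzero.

Answer: 1

Derivation:
After txn 1: dr=179 cr=183 sum_balances=-4
After txn 2: dr=472 cr=472 sum_balances=-4
After txn 3: dr=423 cr=423 sum_balances=-4
After txn 4: dr=258 cr=258 sum_balances=-4
After txn 5: dr=250 cr=250 sum_balances=-4
After txn 6: dr=364 cr=364 sum_balances=-4
After txn 7: dr=286 cr=286 sum_balances=-4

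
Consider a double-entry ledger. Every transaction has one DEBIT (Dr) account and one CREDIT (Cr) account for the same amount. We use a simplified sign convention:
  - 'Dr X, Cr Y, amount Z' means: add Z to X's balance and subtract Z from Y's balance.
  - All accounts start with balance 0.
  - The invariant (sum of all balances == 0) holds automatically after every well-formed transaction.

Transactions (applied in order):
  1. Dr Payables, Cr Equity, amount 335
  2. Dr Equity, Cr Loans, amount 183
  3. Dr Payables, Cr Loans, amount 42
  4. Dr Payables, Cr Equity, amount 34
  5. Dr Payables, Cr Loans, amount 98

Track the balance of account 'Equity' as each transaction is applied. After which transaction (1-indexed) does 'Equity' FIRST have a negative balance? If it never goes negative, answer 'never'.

Answer: 1

Derivation:
After txn 1: Equity=-335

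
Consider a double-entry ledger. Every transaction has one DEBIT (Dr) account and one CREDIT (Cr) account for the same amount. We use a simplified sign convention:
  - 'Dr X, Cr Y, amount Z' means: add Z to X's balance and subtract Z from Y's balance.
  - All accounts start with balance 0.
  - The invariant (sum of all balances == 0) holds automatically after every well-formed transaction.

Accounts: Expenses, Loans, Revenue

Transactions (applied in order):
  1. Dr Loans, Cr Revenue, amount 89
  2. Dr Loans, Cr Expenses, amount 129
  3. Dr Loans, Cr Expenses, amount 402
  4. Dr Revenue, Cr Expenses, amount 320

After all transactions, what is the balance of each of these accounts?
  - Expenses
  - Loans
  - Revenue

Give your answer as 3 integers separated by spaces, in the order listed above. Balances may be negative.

Answer: -851 620 231

Derivation:
After txn 1 (Dr Loans, Cr Revenue, amount 89): Loans=89 Revenue=-89
After txn 2 (Dr Loans, Cr Expenses, amount 129): Expenses=-129 Loans=218 Revenue=-89
After txn 3 (Dr Loans, Cr Expenses, amount 402): Expenses=-531 Loans=620 Revenue=-89
After txn 4 (Dr Revenue, Cr Expenses, amount 320): Expenses=-851 Loans=620 Revenue=231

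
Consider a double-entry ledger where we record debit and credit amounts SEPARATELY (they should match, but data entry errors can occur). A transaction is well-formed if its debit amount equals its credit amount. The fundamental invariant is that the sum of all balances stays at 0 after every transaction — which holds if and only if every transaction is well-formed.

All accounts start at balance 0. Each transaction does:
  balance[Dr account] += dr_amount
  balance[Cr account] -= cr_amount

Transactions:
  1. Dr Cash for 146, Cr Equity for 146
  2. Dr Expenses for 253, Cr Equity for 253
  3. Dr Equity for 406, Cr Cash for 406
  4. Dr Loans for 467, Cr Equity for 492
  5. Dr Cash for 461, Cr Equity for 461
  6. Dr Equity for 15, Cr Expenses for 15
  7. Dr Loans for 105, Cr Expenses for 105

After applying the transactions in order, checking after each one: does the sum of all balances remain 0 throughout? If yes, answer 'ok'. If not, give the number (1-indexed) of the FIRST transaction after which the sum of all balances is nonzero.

Answer: 4

Derivation:
After txn 1: dr=146 cr=146 sum_balances=0
After txn 2: dr=253 cr=253 sum_balances=0
After txn 3: dr=406 cr=406 sum_balances=0
After txn 4: dr=467 cr=492 sum_balances=-25
After txn 5: dr=461 cr=461 sum_balances=-25
After txn 6: dr=15 cr=15 sum_balances=-25
After txn 7: dr=105 cr=105 sum_balances=-25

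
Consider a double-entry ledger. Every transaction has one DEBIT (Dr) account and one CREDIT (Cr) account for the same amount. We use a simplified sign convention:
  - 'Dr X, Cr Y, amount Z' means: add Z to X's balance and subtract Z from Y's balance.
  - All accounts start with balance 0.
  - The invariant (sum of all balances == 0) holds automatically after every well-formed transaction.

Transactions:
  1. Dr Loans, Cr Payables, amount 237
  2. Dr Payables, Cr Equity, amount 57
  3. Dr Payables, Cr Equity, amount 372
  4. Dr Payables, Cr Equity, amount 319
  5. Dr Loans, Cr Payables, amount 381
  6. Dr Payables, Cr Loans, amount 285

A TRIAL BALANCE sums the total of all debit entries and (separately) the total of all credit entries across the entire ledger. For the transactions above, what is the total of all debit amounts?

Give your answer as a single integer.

Answer: 1651

Derivation:
Txn 1: debit+=237
Txn 2: debit+=57
Txn 3: debit+=372
Txn 4: debit+=319
Txn 5: debit+=381
Txn 6: debit+=285
Total debits = 1651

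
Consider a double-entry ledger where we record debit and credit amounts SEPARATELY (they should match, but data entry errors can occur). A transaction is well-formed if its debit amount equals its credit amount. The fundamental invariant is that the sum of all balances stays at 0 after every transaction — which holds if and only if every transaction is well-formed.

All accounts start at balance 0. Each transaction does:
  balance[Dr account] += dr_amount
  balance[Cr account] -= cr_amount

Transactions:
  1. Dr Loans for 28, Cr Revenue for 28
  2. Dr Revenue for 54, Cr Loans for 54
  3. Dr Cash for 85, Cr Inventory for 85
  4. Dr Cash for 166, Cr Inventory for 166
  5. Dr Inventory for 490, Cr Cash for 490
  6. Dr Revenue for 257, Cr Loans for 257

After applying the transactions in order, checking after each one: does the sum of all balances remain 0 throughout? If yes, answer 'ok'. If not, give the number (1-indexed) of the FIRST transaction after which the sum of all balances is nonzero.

After txn 1: dr=28 cr=28 sum_balances=0
After txn 2: dr=54 cr=54 sum_balances=0
After txn 3: dr=85 cr=85 sum_balances=0
After txn 4: dr=166 cr=166 sum_balances=0
After txn 5: dr=490 cr=490 sum_balances=0
After txn 6: dr=257 cr=257 sum_balances=0

Answer: ok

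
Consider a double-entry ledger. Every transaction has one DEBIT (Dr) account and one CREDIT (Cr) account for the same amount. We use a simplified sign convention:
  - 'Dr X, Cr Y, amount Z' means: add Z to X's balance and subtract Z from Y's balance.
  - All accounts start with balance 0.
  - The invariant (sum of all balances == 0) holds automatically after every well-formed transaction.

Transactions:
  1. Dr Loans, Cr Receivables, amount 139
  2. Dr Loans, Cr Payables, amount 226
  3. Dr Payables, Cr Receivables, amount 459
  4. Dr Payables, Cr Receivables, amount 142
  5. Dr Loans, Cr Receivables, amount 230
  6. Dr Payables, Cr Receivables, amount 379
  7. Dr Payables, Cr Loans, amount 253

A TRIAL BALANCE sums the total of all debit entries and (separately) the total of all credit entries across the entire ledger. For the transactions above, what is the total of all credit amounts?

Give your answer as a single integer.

Txn 1: credit+=139
Txn 2: credit+=226
Txn 3: credit+=459
Txn 4: credit+=142
Txn 5: credit+=230
Txn 6: credit+=379
Txn 7: credit+=253
Total credits = 1828

Answer: 1828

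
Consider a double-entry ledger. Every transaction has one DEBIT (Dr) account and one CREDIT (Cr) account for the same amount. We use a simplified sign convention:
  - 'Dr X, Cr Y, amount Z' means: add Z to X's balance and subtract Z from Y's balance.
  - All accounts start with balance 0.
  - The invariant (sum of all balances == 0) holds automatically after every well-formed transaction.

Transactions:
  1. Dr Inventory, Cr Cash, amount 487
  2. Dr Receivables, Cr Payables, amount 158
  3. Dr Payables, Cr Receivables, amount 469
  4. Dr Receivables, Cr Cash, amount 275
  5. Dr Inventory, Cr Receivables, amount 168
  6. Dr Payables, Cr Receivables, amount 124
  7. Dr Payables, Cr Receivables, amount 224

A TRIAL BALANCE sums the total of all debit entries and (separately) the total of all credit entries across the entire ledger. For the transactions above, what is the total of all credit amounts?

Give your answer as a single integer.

Answer: 1905

Derivation:
Txn 1: credit+=487
Txn 2: credit+=158
Txn 3: credit+=469
Txn 4: credit+=275
Txn 5: credit+=168
Txn 6: credit+=124
Txn 7: credit+=224
Total credits = 1905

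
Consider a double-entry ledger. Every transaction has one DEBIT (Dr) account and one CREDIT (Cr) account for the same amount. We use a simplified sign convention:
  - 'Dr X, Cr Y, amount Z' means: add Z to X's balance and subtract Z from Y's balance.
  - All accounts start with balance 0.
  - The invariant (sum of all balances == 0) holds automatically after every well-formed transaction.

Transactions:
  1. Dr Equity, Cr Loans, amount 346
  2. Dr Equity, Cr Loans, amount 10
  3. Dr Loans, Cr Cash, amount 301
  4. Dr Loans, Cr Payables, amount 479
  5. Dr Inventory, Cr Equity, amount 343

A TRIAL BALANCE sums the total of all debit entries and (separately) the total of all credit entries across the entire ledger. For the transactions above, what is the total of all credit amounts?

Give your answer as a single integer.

Answer: 1479

Derivation:
Txn 1: credit+=346
Txn 2: credit+=10
Txn 3: credit+=301
Txn 4: credit+=479
Txn 5: credit+=343
Total credits = 1479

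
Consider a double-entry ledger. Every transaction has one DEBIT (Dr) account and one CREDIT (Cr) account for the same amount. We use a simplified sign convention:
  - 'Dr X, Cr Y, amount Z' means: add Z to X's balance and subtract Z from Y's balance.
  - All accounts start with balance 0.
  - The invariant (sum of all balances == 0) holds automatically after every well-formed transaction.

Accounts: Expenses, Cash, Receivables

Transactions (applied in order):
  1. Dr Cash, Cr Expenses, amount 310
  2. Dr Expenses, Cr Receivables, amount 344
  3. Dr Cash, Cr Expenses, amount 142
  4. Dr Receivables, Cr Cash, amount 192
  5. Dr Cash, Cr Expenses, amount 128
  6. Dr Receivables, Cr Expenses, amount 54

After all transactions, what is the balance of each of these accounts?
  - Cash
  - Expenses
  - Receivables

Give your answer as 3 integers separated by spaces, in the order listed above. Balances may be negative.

Answer: 388 -290 -98

Derivation:
After txn 1 (Dr Cash, Cr Expenses, amount 310): Cash=310 Expenses=-310
After txn 2 (Dr Expenses, Cr Receivables, amount 344): Cash=310 Expenses=34 Receivables=-344
After txn 3 (Dr Cash, Cr Expenses, amount 142): Cash=452 Expenses=-108 Receivables=-344
After txn 4 (Dr Receivables, Cr Cash, amount 192): Cash=260 Expenses=-108 Receivables=-152
After txn 5 (Dr Cash, Cr Expenses, amount 128): Cash=388 Expenses=-236 Receivables=-152
After txn 6 (Dr Receivables, Cr Expenses, amount 54): Cash=388 Expenses=-290 Receivables=-98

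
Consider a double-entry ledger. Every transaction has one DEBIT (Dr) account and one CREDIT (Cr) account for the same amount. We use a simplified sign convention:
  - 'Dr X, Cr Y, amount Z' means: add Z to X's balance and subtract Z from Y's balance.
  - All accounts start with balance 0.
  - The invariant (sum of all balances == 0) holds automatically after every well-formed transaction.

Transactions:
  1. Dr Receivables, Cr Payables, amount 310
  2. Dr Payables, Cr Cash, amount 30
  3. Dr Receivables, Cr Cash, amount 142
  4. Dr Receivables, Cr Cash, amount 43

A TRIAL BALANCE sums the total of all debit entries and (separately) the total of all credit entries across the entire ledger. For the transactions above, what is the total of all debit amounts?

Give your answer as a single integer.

Txn 1: debit+=310
Txn 2: debit+=30
Txn 3: debit+=142
Txn 4: debit+=43
Total debits = 525

Answer: 525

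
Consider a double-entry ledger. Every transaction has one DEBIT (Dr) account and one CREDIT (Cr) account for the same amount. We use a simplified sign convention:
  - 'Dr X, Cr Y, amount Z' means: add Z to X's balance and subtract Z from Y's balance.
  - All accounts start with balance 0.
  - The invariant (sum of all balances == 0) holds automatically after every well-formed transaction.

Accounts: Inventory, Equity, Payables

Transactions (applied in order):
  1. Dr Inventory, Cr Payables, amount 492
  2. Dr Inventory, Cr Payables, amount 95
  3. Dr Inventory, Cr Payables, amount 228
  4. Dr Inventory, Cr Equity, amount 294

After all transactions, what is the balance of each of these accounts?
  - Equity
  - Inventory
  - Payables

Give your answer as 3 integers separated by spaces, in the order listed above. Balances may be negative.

After txn 1 (Dr Inventory, Cr Payables, amount 492): Inventory=492 Payables=-492
After txn 2 (Dr Inventory, Cr Payables, amount 95): Inventory=587 Payables=-587
After txn 3 (Dr Inventory, Cr Payables, amount 228): Inventory=815 Payables=-815
After txn 4 (Dr Inventory, Cr Equity, amount 294): Equity=-294 Inventory=1109 Payables=-815

Answer: -294 1109 -815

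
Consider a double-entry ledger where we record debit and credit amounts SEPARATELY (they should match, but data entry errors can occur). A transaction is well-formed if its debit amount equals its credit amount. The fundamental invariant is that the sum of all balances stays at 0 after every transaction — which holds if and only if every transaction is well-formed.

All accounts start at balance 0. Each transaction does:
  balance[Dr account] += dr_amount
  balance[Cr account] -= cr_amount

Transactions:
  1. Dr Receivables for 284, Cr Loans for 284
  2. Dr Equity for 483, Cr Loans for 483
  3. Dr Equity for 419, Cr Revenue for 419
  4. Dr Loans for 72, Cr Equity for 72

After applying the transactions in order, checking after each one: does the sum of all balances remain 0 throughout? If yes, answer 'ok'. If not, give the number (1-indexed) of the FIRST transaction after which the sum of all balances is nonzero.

Answer: ok

Derivation:
After txn 1: dr=284 cr=284 sum_balances=0
After txn 2: dr=483 cr=483 sum_balances=0
After txn 3: dr=419 cr=419 sum_balances=0
After txn 4: dr=72 cr=72 sum_balances=0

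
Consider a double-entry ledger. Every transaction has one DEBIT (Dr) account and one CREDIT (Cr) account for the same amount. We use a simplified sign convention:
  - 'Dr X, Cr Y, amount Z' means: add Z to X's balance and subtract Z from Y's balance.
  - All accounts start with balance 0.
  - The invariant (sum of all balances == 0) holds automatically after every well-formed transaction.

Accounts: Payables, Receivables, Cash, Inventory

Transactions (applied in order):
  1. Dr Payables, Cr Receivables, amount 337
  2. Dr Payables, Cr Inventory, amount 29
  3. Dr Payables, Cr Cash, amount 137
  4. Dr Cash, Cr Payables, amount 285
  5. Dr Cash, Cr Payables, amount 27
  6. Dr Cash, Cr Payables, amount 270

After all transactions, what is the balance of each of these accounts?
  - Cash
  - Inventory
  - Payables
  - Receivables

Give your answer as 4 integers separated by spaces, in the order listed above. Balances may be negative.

After txn 1 (Dr Payables, Cr Receivables, amount 337): Payables=337 Receivables=-337
After txn 2 (Dr Payables, Cr Inventory, amount 29): Inventory=-29 Payables=366 Receivables=-337
After txn 3 (Dr Payables, Cr Cash, amount 137): Cash=-137 Inventory=-29 Payables=503 Receivables=-337
After txn 4 (Dr Cash, Cr Payables, amount 285): Cash=148 Inventory=-29 Payables=218 Receivables=-337
After txn 5 (Dr Cash, Cr Payables, amount 27): Cash=175 Inventory=-29 Payables=191 Receivables=-337
After txn 6 (Dr Cash, Cr Payables, amount 270): Cash=445 Inventory=-29 Payables=-79 Receivables=-337

Answer: 445 -29 -79 -337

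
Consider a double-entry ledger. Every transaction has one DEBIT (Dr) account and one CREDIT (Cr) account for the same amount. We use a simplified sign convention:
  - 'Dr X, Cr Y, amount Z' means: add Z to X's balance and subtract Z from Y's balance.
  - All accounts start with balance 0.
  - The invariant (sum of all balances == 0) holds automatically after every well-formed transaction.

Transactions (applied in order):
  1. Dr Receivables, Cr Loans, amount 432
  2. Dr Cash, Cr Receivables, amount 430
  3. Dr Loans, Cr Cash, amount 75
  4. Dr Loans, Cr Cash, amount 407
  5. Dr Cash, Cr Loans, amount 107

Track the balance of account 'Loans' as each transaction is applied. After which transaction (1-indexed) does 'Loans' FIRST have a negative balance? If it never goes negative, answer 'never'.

After txn 1: Loans=-432

Answer: 1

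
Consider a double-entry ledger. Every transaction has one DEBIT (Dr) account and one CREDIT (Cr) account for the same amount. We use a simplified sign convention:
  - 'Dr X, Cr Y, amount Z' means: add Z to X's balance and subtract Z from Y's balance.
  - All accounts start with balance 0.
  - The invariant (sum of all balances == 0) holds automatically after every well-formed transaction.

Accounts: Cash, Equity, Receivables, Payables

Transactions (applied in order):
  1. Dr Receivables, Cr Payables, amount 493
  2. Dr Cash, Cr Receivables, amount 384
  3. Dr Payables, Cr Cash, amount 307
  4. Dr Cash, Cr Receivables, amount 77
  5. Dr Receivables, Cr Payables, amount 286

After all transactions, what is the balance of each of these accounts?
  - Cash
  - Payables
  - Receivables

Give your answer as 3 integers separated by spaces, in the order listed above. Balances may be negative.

Answer: 154 -472 318

Derivation:
After txn 1 (Dr Receivables, Cr Payables, amount 493): Payables=-493 Receivables=493
After txn 2 (Dr Cash, Cr Receivables, amount 384): Cash=384 Payables=-493 Receivables=109
After txn 3 (Dr Payables, Cr Cash, amount 307): Cash=77 Payables=-186 Receivables=109
After txn 4 (Dr Cash, Cr Receivables, amount 77): Cash=154 Payables=-186 Receivables=32
After txn 5 (Dr Receivables, Cr Payables, amount 286): Cash=154 Payables=-472 Receivables=318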